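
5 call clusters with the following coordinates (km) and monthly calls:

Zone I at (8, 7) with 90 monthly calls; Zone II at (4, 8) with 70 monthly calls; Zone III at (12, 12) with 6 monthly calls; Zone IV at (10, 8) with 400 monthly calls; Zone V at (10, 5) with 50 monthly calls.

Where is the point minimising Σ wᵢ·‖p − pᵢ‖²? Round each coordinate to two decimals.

The minimiser of Σwᵢ‖p−pᵢ‖² is the weighted centroid p* = (Σwᵢpᵢ)/(Σwᵢ).
Σwᵢ = 616.
Σwᵢxᵢ = 90·8 + 70·4 + 6·12 + 400·10 + 50·10 = 5572.
Σwᵢyᵢ = 90·7 + 70·8 + 6·12 + 400·8 + 50·5 = 4712.
x* = 5572/616 = 9.05, y* = 4712/616 = 7.65.

(9.05, 7.65)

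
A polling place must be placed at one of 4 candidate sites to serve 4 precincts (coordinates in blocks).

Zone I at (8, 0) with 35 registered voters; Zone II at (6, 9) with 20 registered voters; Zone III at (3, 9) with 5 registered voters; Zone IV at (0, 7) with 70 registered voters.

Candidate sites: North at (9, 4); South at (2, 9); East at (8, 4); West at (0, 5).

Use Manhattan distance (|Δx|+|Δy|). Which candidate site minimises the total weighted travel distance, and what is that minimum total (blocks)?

Total weighted distance at each candidate:
  North (9, 4): total = 1230
  South (2, 9): total = 890
  East (8, 4): total = 1100
  West (0, 5): total = 830
Minimum is at West with total 830 blocks.

West, total 830 blocks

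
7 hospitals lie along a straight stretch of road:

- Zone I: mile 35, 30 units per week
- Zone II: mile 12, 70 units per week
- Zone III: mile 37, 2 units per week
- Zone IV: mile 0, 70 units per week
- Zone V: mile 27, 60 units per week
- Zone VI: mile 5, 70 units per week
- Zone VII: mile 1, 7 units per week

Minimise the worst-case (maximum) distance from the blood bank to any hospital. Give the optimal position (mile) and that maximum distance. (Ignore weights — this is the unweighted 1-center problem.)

location 18.5, max distance 18.5

The 1-center on a line is the midpoint of the two extreme points: leftmost at 0, rightmost at 37.
Optimal location = (0 + 37)/2 = 18.5; maximum distance = (37 − 0)/2 = 18.5.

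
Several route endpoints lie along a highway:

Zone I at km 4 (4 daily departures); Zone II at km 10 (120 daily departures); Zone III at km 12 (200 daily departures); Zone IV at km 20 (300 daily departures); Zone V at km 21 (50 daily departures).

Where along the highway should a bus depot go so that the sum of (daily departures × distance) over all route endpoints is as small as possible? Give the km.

x = 20

For a sum of weighted absolute distances on a line, the optimum is the weighted median (not the mean). Total weight W = 674; half-weight = 337.
Sort by position and accumulate weight:
  km 4 (Zone I, w=4) → cum 4
  km 10 (Zone II, w=120) → cum 124
  km 12 (Zone III, w=200) → cum 324
  km 20 (Zone IV, w=300) → cum 624  ≥ 337 → median here
  km 21 (Zone V, w=50) → cum 674
Optimal location: km 20.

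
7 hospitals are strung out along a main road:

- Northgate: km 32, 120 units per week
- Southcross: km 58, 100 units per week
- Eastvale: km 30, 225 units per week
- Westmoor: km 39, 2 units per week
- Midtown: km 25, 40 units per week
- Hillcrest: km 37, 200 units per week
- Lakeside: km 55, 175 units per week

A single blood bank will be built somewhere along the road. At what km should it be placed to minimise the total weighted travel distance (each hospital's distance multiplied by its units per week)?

x = 37

For a sum of weighted absolute distances on a line, the optimum is the weighted median (not the mean). Total weight W = 862; half-weight = 431.
Sort by position and accumulate weight:
  km 25 (Midtown, w=40) → cum 40
  km 30 (Eastvale, w=225) → cum 265
  km 32 (Northgate, w=120) → cum 385
  km 37 (Hillcrest, w=200) → cum 585  ≥ 431 → median here
  km 39 (Westmoor, w=2) → cum 587
  km 55 (Lakeside, w=175) → cum 762
  km 58 (Southcross, w=100) → cum 862
Optimal location: km 37.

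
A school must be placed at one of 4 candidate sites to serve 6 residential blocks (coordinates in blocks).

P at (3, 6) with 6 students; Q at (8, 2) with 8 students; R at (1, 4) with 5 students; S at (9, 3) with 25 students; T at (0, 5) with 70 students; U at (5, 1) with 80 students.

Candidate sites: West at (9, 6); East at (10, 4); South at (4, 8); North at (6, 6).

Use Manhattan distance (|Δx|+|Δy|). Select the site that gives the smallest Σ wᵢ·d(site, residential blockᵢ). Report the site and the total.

Total weighted distance at each candidate:
  West (9, 6): total = 1621
  East (10, 4): total = 1591
  South (4, 8): total = 1513
  North (6, 6): total = 1221
Minimum is at North with total 1221 blocks.

North, total 1221 blocks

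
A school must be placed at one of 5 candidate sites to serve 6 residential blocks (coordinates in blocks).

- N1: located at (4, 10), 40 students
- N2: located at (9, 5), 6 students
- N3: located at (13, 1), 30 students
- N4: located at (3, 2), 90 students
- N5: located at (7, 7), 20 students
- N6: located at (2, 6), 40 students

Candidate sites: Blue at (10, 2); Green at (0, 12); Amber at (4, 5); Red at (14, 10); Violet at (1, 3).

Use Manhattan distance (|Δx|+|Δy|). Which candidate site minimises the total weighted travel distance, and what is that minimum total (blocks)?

Total weighted distance at each candidate:
  Blue (10, 2): total = 1974
  Green (0, 12): total = 2786
  Amber (4, 5): total = 1200
  Red (14, 10): total = 3310
  Violet (1, 3): total = 1510
Minimum is at Amber with total 1200 blocks.

Amber, total 1200 blocks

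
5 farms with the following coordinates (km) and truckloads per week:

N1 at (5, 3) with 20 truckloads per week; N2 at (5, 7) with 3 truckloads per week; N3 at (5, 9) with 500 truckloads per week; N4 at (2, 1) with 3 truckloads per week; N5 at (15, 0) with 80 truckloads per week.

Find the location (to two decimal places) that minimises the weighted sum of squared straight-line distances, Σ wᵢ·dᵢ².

The minimiser of Σwᵢ‖p−pᵢ‖² is the weighted centroid p* = (Σwᵢpᵢ)/(Σwᵢ).
Σwᵢ = 606.
Σwᵢxᵢ = 20·5 + 3·5 + 500·5 + 3·2 + 80·15 = 3821.
Σwᵢyᵢ = 20·3 + 3·7 + 500·9 + 3·1 + 80·0 = 4584.
x* = 3821/606 = 6.31, y* = 4584/606 = 7.56.

(6.31, 7.56)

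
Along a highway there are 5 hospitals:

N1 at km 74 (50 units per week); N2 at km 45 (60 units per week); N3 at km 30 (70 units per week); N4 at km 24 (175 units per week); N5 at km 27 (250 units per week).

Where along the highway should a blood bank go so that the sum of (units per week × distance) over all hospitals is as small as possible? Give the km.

For a sum of weighted absolute distances on a line, the optimum is the weighted median (not the mean). Total weight W = 605; half-weight = 302.5.
Sort by position and accumulate weight:
  km 24 (N4, w=175) → cum 175
  km 27 (N5, w=250) → cum 425  ≥ 302.5 → median here
  km 30 (N3, w=70) → cum 495
  km 45 (N2, w=60) → cum 555
  km 74 (N1, w=50) → cum 605
Optimal location: km 27.

x = 27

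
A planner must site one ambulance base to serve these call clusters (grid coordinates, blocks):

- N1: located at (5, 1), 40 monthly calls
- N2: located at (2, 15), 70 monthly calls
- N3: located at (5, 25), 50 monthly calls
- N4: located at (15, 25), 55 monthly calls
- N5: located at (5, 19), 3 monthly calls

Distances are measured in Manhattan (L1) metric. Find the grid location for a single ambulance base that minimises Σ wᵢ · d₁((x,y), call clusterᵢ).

Manhattan distance separates: Σwᵢ(|x−xᵢ|+|y−yᵢ|) = Σwᵢ|x−xᵢ| + Σwᵢ|y−yᵢ|, so x and y are optimised independently as 1-D weighted medians.
Total weight W = 218; half = 109.
x-coordinate, sorted with cumulative weight:
  x=2 (N2, w=70) cum 70
  x=5 (N1, w=40) cum 110  ← median
  x=5 (N3, w=50) cum 160
  x=5 (N5, w=3) cum 163
  x=15 (N4, w=55) cum 218
⇒ x* = 5
y-coordinate, sorted with cumulative weight:
  y=1 (N1, w=40) cum 40
  y=15 (N2, w=70) cum 110  ← median
  y=19 (N5, w=3) cum 113
  y=25 (N3, w=50) cum 163
  y=25 (N4, w=55) cum 218
⇒ y* = 15

(5, 15)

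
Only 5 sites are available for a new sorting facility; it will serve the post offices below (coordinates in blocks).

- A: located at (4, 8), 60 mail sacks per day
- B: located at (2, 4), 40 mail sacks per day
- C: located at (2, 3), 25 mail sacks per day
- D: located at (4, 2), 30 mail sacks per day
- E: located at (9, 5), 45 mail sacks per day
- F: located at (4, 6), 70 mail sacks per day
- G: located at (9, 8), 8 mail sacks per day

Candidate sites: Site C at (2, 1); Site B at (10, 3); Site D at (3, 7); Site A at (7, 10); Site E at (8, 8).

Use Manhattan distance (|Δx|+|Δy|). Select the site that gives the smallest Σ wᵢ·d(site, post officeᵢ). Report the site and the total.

Site D, total 1141 blocks

Total weighted distance at each candidate:
  Site C (2, 1): total = 1897
  Site B (10, 3): total = 2243
  Site D (3, 7): total = 1141
  Site A (7, 10): total = 2207
  Site E (8, 8): total = 1823
Minimum is at Site D with total 1141 blocks.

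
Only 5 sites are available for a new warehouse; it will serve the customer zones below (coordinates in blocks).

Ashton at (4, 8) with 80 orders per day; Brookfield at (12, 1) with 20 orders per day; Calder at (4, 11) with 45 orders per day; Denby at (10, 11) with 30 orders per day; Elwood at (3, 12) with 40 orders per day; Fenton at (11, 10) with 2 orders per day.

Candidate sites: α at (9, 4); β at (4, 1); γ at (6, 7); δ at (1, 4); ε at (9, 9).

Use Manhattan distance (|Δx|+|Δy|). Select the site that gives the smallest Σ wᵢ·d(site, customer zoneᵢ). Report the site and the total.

Total weighted distance at each candidate:
  α (9, 4): total = 2196
  β (4, 1): total = 2162
  γ (6, 7): total = 1326
  δ (1, 4): total = 2202
  ε (9, 9): total = 1471
Minimum is at γ with total 1326 blocks.

γ, total 1326 blocks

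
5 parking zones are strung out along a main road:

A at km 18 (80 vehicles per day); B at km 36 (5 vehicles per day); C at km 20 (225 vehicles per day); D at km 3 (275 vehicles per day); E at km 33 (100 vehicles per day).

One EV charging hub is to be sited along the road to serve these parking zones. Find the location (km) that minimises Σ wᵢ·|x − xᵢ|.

For a sum of weighted absolute distances on a line, the optimum is the weighted median (not the mean). Total weight W = 685; half-weight = 342.5.
Sort by position and accumulate weight:
  km 3 (D, w=275) → cum 275
  km 18 (A, w=80) → cum 355  ≥ 342.5 → median here
  km 20 (C, w=225) → cum 580
  km 33 (E, w=100) → cum 680
  km 36 (B, w=5) → cum 685
Optimal location: km 18.

x = 18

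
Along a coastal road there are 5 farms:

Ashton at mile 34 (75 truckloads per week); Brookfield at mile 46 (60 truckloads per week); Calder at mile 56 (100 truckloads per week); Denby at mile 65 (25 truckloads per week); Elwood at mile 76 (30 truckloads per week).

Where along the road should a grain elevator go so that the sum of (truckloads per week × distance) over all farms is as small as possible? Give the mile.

x = 56

For a sum of weighted absolute distances on a line, the optimum is the weighted median (not the mean). Total weight W = 290; half-weight = 145.
Sort by position and accumulate weight:
  mile 34 (Ashton, w=75) → cum 75
  mile 46 (Brookfield, w=60) → cum 135
  mile 56 (Calder, w=100) → cum 235  ≥ 145 → median here
  mile 65 (Denby, w=25) → cum 260
  mile 76 (Elwood, w=30) → cum 290
Optimal location: mile 56.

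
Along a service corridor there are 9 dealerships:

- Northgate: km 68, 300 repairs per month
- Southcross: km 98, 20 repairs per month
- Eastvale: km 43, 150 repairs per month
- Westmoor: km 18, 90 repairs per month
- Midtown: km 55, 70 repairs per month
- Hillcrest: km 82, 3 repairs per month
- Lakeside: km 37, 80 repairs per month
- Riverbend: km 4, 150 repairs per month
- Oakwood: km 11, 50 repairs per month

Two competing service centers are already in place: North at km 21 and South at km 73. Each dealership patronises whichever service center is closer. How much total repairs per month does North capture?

520

The indifferent point is the midpoint (21+73)/2 = 47; dealerships left of it (closer to North at 21) go to North, those right go to South.
  Riverbend at 4 (w=150) → North
  Oakwood at 11 (w=50) → North
  Westmoor at 18 (w=90) → North
  Lakeside at 37 (w=80) → North
  Eastvale at 43 (w=150) → North
  Midtown at 55 (w=70) → South
  Northgate at 68 (w=300) → South
  Hillcrest at 82 (w=3) → South
  Southcross at 98 (w=20) → South
North captures 520; South captures 393.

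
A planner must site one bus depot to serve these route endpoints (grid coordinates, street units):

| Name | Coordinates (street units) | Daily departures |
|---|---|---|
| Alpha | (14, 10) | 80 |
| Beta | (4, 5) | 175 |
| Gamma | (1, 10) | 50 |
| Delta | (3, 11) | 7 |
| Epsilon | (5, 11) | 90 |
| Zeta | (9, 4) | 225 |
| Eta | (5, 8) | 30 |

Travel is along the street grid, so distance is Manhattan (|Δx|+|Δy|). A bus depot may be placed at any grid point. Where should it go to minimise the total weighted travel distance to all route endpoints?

Manhattan distance separates: Σwᵢ(|x−xᵢ|+|y−yᵢ|) = Σwᵢ|x−xᵢ| + Σwᵢ|y−yᵢ|, so x and y are optimised independently as 1-D weighted medians.
Total weight W = 657; half = 328.5.
x-coordinate, sorted with cumulative weight:
  x=1 (Gamma, w=50) cum 50
  x=3 (Delta, w=7) cum 57
  x=4 (Beta, w=175) cum 232
  x=5 (Epsilon, w=90) cum 322
  x=5 (Eta, w=30) cum 352  ← median
  x=9 (Zeta, w=225) cum 577
  x=14 (Alpha, w=80) cum 657
⇒ x* = 5
y-coordinate, sorted with cumulative weight:
  y=4 (Zeta, w=225) cum 225
  y=5 (Beta, w=175) cum 400  ← median
  y=8 (Eta, w=30) cum 430
  y=10 (Alpha, w=80) cum 510
  y=10 (Gamma, w=50) cum 560
  y=11 (Delta, w=7) cum 567
  y=11 (Epsilon, w=90) cum 657
⇒ y* = 5

(5, 5)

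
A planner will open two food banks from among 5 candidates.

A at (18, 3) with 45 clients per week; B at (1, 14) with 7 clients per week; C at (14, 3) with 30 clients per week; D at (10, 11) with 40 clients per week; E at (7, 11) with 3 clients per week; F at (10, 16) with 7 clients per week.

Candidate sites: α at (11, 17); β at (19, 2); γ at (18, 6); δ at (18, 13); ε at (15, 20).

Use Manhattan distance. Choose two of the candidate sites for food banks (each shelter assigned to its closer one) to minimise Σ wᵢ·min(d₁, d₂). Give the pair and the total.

Evaluate every pair (each demand assigned to the nearer of the two):
  {α, β}: total = 685
  {α, γ}: total = 760
  {β, δ}: total = 912
  {γ, δ}: total = 987
  {β, ε}: total = 1084
  {γ, ε}: total = 1116
  {β, γ}: total = 1139
  {α, δ}: total = 1285
  {δ, ε}: total = 1498
  {α, ε}: total = 1825
Best pair: {α, β} with total 685.

{α, β}, total 685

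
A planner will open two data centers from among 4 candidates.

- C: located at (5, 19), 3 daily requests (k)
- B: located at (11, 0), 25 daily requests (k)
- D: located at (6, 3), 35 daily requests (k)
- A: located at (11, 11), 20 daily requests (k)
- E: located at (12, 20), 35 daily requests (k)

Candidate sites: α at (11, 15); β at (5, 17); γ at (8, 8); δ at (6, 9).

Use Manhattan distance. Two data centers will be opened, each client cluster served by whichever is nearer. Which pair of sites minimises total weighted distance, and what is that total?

Evaluate every pair (each demand assigned to the nearer of the two):
  {α, γ}: total = 840
  {α, δ}: total = 880
  {β, γ}: total = 996
  {β, δ}: total = 1056
  {α, β}: total = 1196
  {γ, δ}: total = 1198
Best pair: {α, γ} with total 840.

{α, γ}, total 840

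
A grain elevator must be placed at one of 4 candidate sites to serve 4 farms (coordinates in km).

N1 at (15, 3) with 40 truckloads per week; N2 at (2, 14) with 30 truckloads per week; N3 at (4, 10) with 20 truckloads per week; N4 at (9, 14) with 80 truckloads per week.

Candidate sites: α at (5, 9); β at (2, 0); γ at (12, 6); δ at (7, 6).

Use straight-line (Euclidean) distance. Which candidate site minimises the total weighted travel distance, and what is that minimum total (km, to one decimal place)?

α, total 1181.9 km

Total weighted distance at each candidate:
  α (5, 9): total = 1181.9
  β (2, 0): total = 2409.8
  γ (12, 6): total = 1416.3
  δ (7, 6): total = 1384.5
Minimum is at α with total 1181.9 km.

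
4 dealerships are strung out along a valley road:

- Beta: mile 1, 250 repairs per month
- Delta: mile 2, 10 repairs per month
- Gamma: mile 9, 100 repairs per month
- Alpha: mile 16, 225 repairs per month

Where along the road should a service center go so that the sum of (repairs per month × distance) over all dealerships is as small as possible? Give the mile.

x = 9

For a sum of weighted absolute distances on a line, the optimum is the weighted median (not the mean). Total weight W = 585; half-weight = 292.5.
Sort by position and accumulate weight:
  mile 1 (Beta, w=250) → cum 250
  mile 2 (Delta, w=10) → cum 260
  mile 9 (Gamma, w=100) → cum 360  ≥ 292.5 → median here
  mile 16 (Alpha, w=225) → cum 585
Optimal location: mile 9.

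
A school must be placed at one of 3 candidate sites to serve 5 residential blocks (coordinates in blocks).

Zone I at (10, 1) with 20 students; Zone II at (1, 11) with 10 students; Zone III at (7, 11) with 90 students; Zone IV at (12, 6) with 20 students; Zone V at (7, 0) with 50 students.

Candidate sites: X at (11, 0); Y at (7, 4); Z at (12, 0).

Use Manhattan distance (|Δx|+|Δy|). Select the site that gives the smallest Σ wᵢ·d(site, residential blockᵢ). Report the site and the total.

Total weighted distance at each candidate:
  X (11, 0): total = 1940
  Y (7, 4): total = 1220
  Z (12, 0): total = 2090
Minimum is at Y with total 1220 blocks.

Y, total 1220 blocks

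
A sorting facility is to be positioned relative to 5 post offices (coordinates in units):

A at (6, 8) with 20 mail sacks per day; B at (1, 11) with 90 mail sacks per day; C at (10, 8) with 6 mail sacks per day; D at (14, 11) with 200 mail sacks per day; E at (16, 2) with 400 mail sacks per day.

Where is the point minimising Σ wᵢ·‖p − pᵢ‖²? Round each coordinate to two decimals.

The minimiser of Σwᵢ‖p−pᵢ‖² is the weighted centroid p* = (Σwᵢpᵢ)/(Σwᵢ).
Σwᵢ = 716.
Σwᵢxᵢ = 20·6 + 90·1 + 6·10 + 200·14 + 400·16 = 9470.
Σwᵢyᵢ = 20·8 + 90·11 + 6·8 + 200·11 + 400·2 = 4198.
x* = 9470/716 = 13.23, y* = 4198/716 = 5.86.

(13.23, 5.86)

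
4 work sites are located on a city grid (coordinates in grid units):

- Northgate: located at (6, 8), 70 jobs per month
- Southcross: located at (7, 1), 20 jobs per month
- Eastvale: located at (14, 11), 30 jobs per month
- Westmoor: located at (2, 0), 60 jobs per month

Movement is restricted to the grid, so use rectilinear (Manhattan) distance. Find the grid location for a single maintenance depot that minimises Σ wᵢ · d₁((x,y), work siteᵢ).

Manhattan distance separates: Σwᵢ(|x−xᵢ|+|y−yᵢ|) = Σwᵢ|x−xᵢ| + Σwᵢ|y−yᵢ|, so x and y are optimised independently as 1-D weighted medians.
Total weight W = 180; half = 90.
x-coordinate, sorted with cumulative weight:
  x=2 (Westmoor, w=60) cum 60
  x=6 (Northgate, w=70) cum 130  ← median
  x=7 (Southcross, w=20) cum 150
  x=14 (Eastvale, w=30) cum 180
⇒ x* = 6
y-coordinate, sorted with cumulative weight:
  y=0 (Westmoor, w=60) cum 60
  y=1 (Southcross, w=20) cum 80
  y=8 (Northgate, w=70) cum 150  ← median
  y=11 (Eastvale, w=30) cum 180
⇒ y* = 8

(6, 8)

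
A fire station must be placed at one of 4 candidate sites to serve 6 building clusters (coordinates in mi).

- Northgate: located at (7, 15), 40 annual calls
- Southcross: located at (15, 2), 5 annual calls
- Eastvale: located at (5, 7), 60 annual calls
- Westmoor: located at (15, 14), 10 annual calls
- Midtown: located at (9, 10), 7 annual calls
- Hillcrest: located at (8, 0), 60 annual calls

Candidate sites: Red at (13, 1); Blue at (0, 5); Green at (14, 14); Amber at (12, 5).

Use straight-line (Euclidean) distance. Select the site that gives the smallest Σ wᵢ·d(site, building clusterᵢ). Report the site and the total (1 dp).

Total weighted distance at each candidate:
  Red (13, 1): total = 1726.9
  Blue (0, 5): total = 1700.9
  Green (14, 14): total = 1995.9
  Amber (12, 5): total = 1425.1
Minimum is at Amber with total 1425.1 mi.

Amber, total 1425.1 mi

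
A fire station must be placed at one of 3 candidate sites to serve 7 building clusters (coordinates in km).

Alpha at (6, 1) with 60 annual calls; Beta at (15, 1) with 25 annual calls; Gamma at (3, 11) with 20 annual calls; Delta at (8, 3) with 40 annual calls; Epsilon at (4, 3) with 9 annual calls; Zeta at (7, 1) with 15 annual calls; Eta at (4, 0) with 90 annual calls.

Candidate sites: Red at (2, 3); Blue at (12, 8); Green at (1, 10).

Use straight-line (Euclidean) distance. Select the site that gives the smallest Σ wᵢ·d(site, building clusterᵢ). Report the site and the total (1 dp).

Total weighted distance at each candidate:
  Red (2, 3): total = 1421.7
  Blue (12, 8): total = 2421.6
  Green (1, 10): total = 2644.9
Minimum is at Red with total 1421.7 km.

Red, total 1421.7 km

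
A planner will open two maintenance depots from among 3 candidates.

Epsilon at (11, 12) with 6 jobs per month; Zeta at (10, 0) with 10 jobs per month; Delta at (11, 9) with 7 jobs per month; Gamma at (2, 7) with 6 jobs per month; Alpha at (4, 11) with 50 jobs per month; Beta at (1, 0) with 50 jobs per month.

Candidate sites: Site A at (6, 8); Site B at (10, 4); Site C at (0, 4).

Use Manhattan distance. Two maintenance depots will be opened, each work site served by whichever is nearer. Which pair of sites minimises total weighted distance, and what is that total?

Evaluate every pair (each demand assigned to the nearer of the two):
  {Site A, Site C}: total = 746
  {Site B, Site C}: total = 966
  {Site A, Site B}: total = 1066
Best pair: {Site A, Site C} with total 746.

{Site A, Site C}, total 746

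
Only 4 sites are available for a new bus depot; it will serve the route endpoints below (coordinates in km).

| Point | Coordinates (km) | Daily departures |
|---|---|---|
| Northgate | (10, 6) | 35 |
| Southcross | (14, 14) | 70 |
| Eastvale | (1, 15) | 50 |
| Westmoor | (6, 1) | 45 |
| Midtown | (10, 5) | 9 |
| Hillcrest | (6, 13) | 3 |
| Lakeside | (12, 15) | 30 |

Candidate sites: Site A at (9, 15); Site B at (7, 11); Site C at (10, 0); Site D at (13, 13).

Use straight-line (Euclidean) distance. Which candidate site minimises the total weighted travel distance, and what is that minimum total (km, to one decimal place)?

Site D, total 1764.0 km

Total weighted distance at each candidate:
  Site A (9, 15): total = 1909.4
  Site B (7, 11): total = 1809.2
  Site C (10, 0): total = 2829.2
  Site D (13, 13): total = 1764.0
Minimum is at Site D with total 1764.0 km.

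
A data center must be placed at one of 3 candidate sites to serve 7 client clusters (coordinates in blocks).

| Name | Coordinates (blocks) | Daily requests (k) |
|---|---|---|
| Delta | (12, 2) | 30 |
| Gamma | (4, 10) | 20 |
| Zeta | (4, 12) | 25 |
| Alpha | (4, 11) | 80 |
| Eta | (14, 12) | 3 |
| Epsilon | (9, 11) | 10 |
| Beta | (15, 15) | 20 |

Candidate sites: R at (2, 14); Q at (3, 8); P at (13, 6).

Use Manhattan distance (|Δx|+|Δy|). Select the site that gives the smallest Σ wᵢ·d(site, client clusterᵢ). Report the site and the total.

Q, total 1470 blocks

Total weighted distance at each candidate:
  R (2, 14): total = 1702
  Q (3, 8): total = 1470
  P (13, 6): total = 2236
Minimum is at Q with total 1470 blocks.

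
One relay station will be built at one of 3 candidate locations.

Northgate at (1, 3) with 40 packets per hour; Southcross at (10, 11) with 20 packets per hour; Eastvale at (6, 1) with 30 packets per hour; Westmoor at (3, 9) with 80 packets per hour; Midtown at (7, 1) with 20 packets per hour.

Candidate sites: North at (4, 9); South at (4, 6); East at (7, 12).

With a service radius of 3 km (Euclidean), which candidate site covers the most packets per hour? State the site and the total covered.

Coverage radius r = 3 km; a point is covered iff (Δx)²+(Δy)² ≤ 3² = 9.
  North (4, 9): covers {Westmoor} → 80
  South (4, 6): covers {none} → 0
  East (7, 12): covers {none} → 0
Maximum coverage at North: 80 packets per hour.

North, covering 80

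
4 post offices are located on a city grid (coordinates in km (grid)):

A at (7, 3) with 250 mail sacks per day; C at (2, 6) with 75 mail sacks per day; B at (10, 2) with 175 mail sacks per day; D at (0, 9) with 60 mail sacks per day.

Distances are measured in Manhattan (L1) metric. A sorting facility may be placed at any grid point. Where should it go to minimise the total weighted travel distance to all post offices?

(7, 3)

Manhattan distance separates: Σwᵢ(|x−xᵢ|+|y−yᵢ|) = Σwᵢ|x−xᵢ| + Σwᵢ|y−yᵢ|, so x and y are optimised independently as 1-D weighted medians.
Total weight W = 560; half = 280.
x-coordinate, sorted with cumulative weight:
  x=0 (D, w=60) cum 60
  x=2 (C, w=75) cum 135
  x=7 (A, w=250) cum 385  ← median
  x=10 (B, w=175) cum 560
⇒ x* = 7
y-coordinate, sorted with cumulative weight:
  y=2 (B, w=175) cum 175
  y=3 (A, w=250) cum 425  ← median
  y=6 (C, w=75) cum 500
  y=9 (D, w=60) cum 560
⇒ y* = 3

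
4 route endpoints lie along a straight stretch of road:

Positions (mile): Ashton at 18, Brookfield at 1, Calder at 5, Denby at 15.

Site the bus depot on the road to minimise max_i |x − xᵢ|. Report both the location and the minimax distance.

The 1-center on a line is the midpoint of the two extreme points: leftmost at 1, rightmost at 18.
Optimal location = (1 + 18)/2 = 9.5; maximum distance = (18 − 1)/2 = 8.5.

location 9.5, max distance 8.5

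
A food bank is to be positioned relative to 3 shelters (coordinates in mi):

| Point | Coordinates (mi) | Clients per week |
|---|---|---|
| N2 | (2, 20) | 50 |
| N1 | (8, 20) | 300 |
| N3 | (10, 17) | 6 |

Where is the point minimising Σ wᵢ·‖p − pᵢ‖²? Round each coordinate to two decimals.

(7.19, 19.95)

The minimiser of Σwᵢ‖p−pᵢ‖² is the weighted centroid p* = (Σwᵢpᵢ)/(Σwᵢ).
Σwᵢ = 356.
Σwᵢxᵢ = 50·2 + 300·8 + 6·10 = 2560.
Σwᵢyᵢ = 50·20 + 300·20 + 6·17 = 7102.
x* = 2560/356 = 7.19, y* = 7102/356 = 19.95.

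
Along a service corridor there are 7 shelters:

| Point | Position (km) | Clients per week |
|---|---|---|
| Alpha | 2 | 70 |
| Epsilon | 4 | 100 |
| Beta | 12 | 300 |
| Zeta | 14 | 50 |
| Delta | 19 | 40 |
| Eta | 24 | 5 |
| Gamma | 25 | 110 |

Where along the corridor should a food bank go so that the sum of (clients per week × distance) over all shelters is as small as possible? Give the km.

For a sum of weighted absolute distances on a line, the optimum is the weighted median (not the mean). Total weight W = 675; half-weight = 337.5.
Sort by position and accumulate weight:
  km 2 (Alpha, w=70) → cum 70
  km 4 (Epsilon, w=100) → cum 170
  km 12 (Beta, w=300) → cum 470  ≥ 337.5 → median here
  km 14 (Zeta, w=50) → cum 520
  km 19 (Delta, w=40) → cum 560
  km 24 (Eta, w=5) → cum 565
  km 25 (Gamma, w=110) → cum 675
Optimal location: km 12.

x = 12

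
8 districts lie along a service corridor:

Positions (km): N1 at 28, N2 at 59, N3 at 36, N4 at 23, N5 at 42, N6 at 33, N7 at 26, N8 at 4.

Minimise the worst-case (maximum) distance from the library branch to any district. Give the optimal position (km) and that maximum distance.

The 1-center on a line is the midpoint of the two extreme points: leftmost at 4, rightmost at 59.
Optimal location = (4 + 59)/2 = 31.5; maximum distance = (59 − 4)/2 = 27.5.

location 31.5, max distance 27.5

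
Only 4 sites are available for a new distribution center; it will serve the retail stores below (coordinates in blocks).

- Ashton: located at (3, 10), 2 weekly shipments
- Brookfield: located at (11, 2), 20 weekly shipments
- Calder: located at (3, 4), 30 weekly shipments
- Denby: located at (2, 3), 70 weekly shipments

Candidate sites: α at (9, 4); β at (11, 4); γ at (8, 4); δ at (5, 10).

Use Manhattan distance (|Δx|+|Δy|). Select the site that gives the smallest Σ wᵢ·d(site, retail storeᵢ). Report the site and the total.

Total weighted distance at each candidate:
  α (9, 4): total = 844
  β (11, 4): total = 1008
  γ (8, 4): total = 762
  δ (5, 10): total = 1224
Minimum is at γ with total 762 blocks.

γ, total 762 blocks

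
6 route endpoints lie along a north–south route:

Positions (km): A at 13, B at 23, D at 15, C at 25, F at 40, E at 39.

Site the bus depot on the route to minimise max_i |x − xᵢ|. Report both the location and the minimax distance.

The 1-center on a line is the midpoint of the two extreme points: leftmost at 13, rightmost at 40.
Optimal location = (13 + 40)/2 = 26.5; maximum distance = (40 − 13)/2 = 13.5.

location 26.5, max distance 13.5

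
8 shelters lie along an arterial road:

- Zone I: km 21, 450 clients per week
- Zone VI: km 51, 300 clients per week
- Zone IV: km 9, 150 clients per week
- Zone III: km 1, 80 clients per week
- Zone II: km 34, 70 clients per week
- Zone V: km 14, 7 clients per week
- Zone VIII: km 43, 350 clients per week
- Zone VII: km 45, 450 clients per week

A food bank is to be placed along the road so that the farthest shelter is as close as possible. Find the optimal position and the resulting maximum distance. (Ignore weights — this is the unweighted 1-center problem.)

location 26, max distance 25

The 1-center on a line is the midpoint of the two extreme points: leftmost at 1, rightmost at 51.
Optimal location = (1 + 51)/2 = 26; maximum distance = (51 − 1)/2 = 25.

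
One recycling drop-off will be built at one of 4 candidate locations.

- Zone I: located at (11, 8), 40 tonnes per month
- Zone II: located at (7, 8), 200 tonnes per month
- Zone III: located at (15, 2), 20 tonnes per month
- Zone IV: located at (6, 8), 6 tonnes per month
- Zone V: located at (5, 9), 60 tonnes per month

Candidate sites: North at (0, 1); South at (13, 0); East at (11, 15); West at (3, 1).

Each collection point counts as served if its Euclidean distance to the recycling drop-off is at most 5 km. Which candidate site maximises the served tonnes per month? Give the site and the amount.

Coverage radius r = 5 km; a point is covered iff (Δx)²+(Δy)² ≤ 5² = 25.
  North (0, 1): covers {none} → 0
  South (13, 0): covers {Zone III} → 20
  East (11, 15): covers {none} → 0
  West (3, 1): covers {none} → 0
Maximum coverage at South: 20 tonnes per month.

South, covering 20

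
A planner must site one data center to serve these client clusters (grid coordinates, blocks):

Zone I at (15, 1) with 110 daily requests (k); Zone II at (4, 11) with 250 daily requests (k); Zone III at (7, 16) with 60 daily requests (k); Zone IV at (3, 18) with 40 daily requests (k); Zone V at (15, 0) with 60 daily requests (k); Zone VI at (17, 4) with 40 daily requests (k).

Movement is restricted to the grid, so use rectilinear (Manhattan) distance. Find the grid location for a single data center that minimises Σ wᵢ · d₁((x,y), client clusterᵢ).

(4, 11)

Manhattan distance separates: Σwᵢ(|x−xᵢ|+|y−yᵢ|) = Σwᵢ|x−xᵢ| + Σwᵢ|y−yᵢ|, so x and y are optimised independently as 1-D weighted medians.
Total weight W = 560; half = 280.
x-coordinate, sorted with cumulative weight:
  x=3 (Zone IV, w=40) cum 40
  x=4 (Zone II, w=250) cum 290  ← median
  x=7 (Zone III, w=60) cum 350
  x=15 (Zone I, w=110) cum 460
  x=15 (Zone V, w=60) cum 520
  x=17 (Zone VI, w=40) cum 560
⇒ x* = 4
y-coordinate, sorted with cumulative weight:
  y=0 (Zone V, w=60) cum 60
  y=1 (Zone I, w=110) cum 170
  y=4 (Zone VI, w=40) cum 210
  y=11 (Zone II, w=250) cum 460  ← median
  y=16 (Zone III, w=60) cum 520
  y=18 (Zone IV, w=40) cum 560
⇒ y* = 11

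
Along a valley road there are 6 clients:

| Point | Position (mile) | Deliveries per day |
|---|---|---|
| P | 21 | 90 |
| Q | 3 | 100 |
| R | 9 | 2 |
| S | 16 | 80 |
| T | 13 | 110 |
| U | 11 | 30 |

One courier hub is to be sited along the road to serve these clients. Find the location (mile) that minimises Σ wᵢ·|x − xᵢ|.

x = 13

For a sum of weighted absolute distances on a line, the optimum is the weighted median (not the mean). Total weight W = 412; half-weight = 206.
Sort by position and accumulate weight:
  mile 3 (Q, w=100) → cum 100
  mile 9 (R, w=2) → cum 102
  mile 11 (U, w=30) → cum 132
  mile 13 (T, w=110) → cum 242  ≥ 206 → median here
  mile 16 (S, w=80) → cum 322
  mile 21 (P, w=90) → cum 412
Optimal location: mile 13.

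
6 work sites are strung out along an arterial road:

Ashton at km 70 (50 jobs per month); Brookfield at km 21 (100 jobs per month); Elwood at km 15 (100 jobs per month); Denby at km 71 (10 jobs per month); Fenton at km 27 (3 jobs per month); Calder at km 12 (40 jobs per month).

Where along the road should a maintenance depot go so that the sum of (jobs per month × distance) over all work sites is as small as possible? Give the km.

For a sum of weighted absolute distances on a line, the optimum is the weighted median (not the mean). Total weight W = 303; half-weight = 151.5.
Sort by position and accumulate weight:
  km 12 (Calder, w=40) → cum 40
  km 15 (Elwood, w=100) → cum 140
  km 21 (Brookfield, w=100) → cum 240  ≥ 151.5 → median here
  km 27 (Fenton, w=3) → cum 243
  km 70 (Ashton, w=50) → cum 293
  km 71 (Denby, w=10) → cum 303
Optimal location: km 21.

x = 21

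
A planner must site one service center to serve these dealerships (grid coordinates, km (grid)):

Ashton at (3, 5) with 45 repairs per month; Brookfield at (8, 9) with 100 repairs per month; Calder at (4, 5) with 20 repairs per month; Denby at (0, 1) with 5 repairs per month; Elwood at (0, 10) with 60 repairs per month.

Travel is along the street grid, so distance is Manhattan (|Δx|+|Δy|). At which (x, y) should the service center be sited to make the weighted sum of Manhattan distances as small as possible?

(4, 9)

Manhattan distance separates: Σwᵢ(|x−xᵢ|+|y−yᵢ|) = Σwᵢ|x−xᵢ| + Σwᵢ|y−yᵢ|, so x and y are optimised independently as 1-D weighted medians.
Total weight W = 230; half = 115.
x-coordinate, sorted with cumulative weight:
  x=0 (Denby, w=5) cum 5
  x=0 (Elwood, w=60) cum 65
  x=3 (Ashton, w=45) cum 110
  x=4 (Calder, w=20) cum 130  ← median
  x=8 (Brookfield, w=100) cum 230
⇒ x* = 4
y-coordinate, sorted with cumulative weight:
  y=1 (Denby, w=5) cum 5
  y=5 (Ashton, w=45) cum 50
  y=5 (Calder, w=20) cum 70
  y=9 (Brookfield, w=100) cum 170  ← median
  y=10 (Elwood, w=60) cum 230
⇒ y* = 9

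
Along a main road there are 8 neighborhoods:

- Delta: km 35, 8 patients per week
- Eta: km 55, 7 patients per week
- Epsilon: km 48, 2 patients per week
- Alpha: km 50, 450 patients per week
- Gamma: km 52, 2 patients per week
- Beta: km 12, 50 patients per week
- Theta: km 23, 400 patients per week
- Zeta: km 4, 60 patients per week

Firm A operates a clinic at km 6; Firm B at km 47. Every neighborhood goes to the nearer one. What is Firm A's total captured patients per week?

The indifferent point is the midpoint (6+47)/2 = 26.5; neighborhoods left of it (closer to Firm A at 6) go to Firm A, those right go to Firm B.
  Zeta at 4 (w=60) → Firm A
  Beta at 12 (w=50) → Firm A
  Theta at 23 (w=400) → Firm A
  Delta at 35 (w=8) → Firm B
  Epsilon at 48 (w=2) → Firm B
  Alpha at 50 (w=450) → Firm B
  Gamma at 52 (w=2) → Firm B
  Eta at 55 (w=7) → Firm B
Firm A captures 510; Firm B captures 469.

510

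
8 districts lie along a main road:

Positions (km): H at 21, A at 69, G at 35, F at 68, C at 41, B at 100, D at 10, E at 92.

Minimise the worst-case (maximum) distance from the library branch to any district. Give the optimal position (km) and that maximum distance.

location 55, max distance 45

The 1-center on a line is the midpoint of the two extreme points: leftmost at 10, rightmost at 100.
Optimal location = (10 + 100)/2 = 55; maximum distance = (100 − 10)/2 = 45.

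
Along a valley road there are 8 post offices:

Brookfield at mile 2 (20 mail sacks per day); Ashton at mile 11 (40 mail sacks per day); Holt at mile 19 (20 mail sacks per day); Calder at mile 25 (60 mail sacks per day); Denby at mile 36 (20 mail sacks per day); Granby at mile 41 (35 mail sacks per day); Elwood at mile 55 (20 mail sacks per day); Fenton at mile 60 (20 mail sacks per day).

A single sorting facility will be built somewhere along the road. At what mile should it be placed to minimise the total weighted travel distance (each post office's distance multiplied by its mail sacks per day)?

x = 25

For a sum of weighted absolute distances on a line, the optimum is the weighted median (not the mean). Total weight W = 235; half-weight = 117.5.
Sort by position and accumulate weight:
  mile 2 (Brookfield, w=20) → cum 20
  mile 11 (Ashton, w=40) → cum 60
  mile 19 (Holt, w=20) → cum 80
  mile 25 (Calder, w=60) → cum 140  ≥ 117.5 → median here
  mile 36 (Denby, w=20) → cum 160
  mile 41 (Granby, w=35) → cum 195
  mile 55 (Elwood, w=20) → cum 215
  mile 60 (Fenton, w=20) → cum 235
Optimal location: mile 25.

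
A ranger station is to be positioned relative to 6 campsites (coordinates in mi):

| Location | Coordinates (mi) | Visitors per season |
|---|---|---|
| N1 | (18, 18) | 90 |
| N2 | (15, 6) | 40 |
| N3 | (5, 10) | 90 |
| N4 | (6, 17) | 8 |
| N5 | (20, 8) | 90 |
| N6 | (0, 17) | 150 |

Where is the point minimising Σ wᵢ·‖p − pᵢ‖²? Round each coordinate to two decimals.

(9.65, 13.18)

The minimiser of Σwᵢ‖p−pᵢ‖² is the weighted centroid p* = (Σwᵢpᵢ)/(Σwᵢ).
Σwᵢ = 468.
Σwᵢxᵢ = 90·18 + 40·15 + 90·5 + 8·6 + 90·20 + 150·0 = 4518.
Σwᵢyᵢ = 90·18 + 40·6 + 90·10 + 8·17 + 90·8 + 150·17 = 6166.
x* = 4518/468 = 9.65, y* = 6166/468 = 13.18.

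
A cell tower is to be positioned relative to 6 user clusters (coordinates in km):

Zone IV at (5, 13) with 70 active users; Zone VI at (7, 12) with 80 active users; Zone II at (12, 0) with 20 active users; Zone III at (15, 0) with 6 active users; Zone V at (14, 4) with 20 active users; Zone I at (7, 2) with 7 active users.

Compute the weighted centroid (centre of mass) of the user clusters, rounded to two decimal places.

The minimiser of Σwᵢ‖p−pᵢ‖² is the weighted centroid p* = (Σwᵢpᵢ)/(Σwᵢ).
Σwᵢ = 203.
Σwᵢxᵢ = 70·5 + 80·7 + 20·12 + 6·15 + 20·14 + 7·7 = 1569.
Σwᵢyᵢ = 70·13 + 80·12 + 20·0 + 6·0 + 20·4 + 7·2 = 1964.
x* = 1569/203 = 7.73, y* = 1964/203 = 9.67.

(7.73, 9.67)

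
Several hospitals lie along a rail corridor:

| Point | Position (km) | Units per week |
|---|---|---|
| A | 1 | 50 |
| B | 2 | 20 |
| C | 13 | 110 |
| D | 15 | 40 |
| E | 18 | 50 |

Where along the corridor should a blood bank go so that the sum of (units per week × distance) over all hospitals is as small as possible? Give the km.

x = 13

For a sum of weighted absolute distances on a line, the optimum is the weighted median (not the mean). Total weight W = 270; half-weight = 135.
Sort by position and accumulate weight:
  km 1 (A, w=50) → cum 50
  km 2 (B, w=20) → cum 70
  km 13 (C, w=110) → cum 180  ≥ 135 → median here
  km 15 (D, w=40) → cum 220
  km 18 (E, w=50) → cum 270
Optimal location: km 13.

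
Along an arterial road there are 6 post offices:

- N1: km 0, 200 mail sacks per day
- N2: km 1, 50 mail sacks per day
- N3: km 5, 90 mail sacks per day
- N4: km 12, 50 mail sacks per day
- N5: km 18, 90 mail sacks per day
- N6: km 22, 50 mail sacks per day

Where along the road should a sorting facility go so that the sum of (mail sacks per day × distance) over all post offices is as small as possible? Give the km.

x = 5

For a sum of weighted absolute distances on a line, the optimum is the weighted median (not the mean). Total weight W = 530; half-weight = 265.
Sort by position and accumulate weight:
  km 0 (N1, w=200) → cum 200
  km 1 (N2, w=50) → cum 250
  km 5 (N3, w=90) → cum 340  ≥ 265 → median here
  km 12 (N4, w=50) → cum 390
  km 18 (N5, w=90) → cum 480
  km 22 (N6, w=50) → cum 530
Optimal location: km 5.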